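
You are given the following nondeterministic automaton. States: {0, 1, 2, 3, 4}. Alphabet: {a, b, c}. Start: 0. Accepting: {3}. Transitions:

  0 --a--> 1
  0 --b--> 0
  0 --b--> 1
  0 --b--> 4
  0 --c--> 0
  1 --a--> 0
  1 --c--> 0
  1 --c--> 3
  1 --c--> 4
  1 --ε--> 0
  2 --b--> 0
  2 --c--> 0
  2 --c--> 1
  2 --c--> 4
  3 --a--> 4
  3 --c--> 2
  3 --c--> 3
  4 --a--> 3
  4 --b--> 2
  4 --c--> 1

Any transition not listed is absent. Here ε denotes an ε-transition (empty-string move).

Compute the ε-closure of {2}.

{2}

Begin with {2}.
No ε-moves leave this set, so the closure equals the set itself.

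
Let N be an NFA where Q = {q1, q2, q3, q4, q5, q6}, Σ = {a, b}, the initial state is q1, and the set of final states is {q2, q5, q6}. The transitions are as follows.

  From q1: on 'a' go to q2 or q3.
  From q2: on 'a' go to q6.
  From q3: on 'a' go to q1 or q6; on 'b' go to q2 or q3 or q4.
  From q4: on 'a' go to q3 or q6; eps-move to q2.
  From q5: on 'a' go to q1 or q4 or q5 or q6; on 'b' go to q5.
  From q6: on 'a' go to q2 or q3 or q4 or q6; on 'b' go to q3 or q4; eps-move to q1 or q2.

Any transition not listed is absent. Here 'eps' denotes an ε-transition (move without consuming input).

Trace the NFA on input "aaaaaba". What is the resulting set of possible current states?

{q1, q2, q3, q6}

Start in {q1}.
Read 'a': {q1} → {q2, q3}.
Read 'a': {q2, q3} → {q1, q2, q6}.
Read 'a': {q1, q2, q6} → {q1, q2, q3, q4, q6}.
Read 'a': {q1, q2, q3, q4, q6} → {q1, q2, q3, q4, q6}.
Read 'a': {q1, q2, q3, q4, q6} → {q1, q2, q3, q4, q6}.
Read 'b': {q1, q2, q3, q4, q6} → {q2, q3, q4}.
Read 'a': {q2, q3, q4} → {q1, q2, q3, q6}.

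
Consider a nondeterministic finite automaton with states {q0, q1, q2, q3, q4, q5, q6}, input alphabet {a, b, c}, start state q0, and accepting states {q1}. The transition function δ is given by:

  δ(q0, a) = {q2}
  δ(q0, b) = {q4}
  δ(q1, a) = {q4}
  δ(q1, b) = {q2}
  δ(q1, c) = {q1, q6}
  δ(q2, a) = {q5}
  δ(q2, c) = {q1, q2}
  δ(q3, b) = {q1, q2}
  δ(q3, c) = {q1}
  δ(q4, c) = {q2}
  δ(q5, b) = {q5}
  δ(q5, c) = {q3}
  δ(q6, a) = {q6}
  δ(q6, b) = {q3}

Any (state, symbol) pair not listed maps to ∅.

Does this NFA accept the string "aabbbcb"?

Start in {q0}.
Read 'a': q0→{q2}; now {q2}.
Read 'a': q2→{q5}; now {q5}.
Read 'b': q5→{q5}; now {q5}.
Read 'b': q5→{q5}; now {q5}.
Read 'b': q5→{q5}; now {q5}.
Read 'c': q5→{q3}; now {q3}.
Read 'b': q3→{q1, q2}; now {q1, q2}.
The final set {q1, q2} contains the accepting state q1.

Yes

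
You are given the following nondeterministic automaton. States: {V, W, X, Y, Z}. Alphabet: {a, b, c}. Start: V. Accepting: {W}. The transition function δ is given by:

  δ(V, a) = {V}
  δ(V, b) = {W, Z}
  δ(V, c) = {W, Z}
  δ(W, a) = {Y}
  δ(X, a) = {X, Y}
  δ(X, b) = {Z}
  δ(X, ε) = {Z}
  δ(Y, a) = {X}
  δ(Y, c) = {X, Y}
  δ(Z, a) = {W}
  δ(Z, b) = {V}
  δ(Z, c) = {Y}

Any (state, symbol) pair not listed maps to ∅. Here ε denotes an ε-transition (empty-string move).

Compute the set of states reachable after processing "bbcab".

Start in {V}.
Read 'b': {V} → {W, Z}.
Read 'b': {W, Z} → {V}.
Read 'c': {V} → {W, Z}.
Read 'a': {W, Z} → {W, Y}.
Read 'b': {W, Y} → ∅.

∅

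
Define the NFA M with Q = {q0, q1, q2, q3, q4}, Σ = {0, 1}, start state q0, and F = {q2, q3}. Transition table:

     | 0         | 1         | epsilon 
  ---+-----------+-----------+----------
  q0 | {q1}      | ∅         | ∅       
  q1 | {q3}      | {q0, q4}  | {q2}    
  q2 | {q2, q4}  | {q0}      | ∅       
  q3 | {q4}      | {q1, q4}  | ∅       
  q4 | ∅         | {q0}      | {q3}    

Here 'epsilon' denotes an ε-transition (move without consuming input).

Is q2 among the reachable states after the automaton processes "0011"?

Start in {q0}.
Read '0': {q0} → {q1, q2}.
Read '0': {q1, q2} → {q2, q3, q4}.
Read '1': {q2, q3, q4} → {q0, q1, q2, q3, q4}.
Read '1': {q0, q1, q2, q3, q4} → {q0, q1, q2, q3, q4}.
State q2 is in {q0, q1, q2, q3, q4}.

Yes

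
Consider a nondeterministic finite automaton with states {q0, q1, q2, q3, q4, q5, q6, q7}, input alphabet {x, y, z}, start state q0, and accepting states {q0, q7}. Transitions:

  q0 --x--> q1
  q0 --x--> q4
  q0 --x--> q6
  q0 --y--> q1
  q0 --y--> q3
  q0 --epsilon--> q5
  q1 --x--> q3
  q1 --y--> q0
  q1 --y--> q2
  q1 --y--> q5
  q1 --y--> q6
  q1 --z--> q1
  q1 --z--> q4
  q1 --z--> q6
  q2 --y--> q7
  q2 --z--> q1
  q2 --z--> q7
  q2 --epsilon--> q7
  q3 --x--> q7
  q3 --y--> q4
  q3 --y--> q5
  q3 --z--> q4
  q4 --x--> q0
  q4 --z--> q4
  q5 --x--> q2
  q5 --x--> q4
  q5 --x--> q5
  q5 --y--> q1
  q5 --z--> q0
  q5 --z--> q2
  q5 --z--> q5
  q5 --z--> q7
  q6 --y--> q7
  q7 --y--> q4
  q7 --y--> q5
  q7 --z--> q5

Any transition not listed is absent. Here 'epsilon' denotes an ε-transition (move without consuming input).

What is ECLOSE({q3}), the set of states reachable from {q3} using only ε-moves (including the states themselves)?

{q3}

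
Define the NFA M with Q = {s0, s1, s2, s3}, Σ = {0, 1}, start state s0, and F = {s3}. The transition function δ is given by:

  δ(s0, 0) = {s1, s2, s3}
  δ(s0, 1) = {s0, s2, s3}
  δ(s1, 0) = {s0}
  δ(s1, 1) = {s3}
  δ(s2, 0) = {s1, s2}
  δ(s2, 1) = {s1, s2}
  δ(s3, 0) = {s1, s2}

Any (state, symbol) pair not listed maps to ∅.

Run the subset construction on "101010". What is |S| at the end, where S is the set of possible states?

4

Start in {s0}.
Read '1': {s0} → {s0, s2, s3}.
Read '0': {s0, s2, s3} → {s1, s2, s3}.
Read '1': {s1, s2, s3} → {s1, s2, s3}.
Read '0': {s1, s2, s3} → {s0, s1, s2}.
Read '1': {s0, s1, s2} → {s0, s1, s2, s3}.
Read '0': {s0, s1, s2, s3} → {s0, s1, s2, s3}.
That set has 4 states.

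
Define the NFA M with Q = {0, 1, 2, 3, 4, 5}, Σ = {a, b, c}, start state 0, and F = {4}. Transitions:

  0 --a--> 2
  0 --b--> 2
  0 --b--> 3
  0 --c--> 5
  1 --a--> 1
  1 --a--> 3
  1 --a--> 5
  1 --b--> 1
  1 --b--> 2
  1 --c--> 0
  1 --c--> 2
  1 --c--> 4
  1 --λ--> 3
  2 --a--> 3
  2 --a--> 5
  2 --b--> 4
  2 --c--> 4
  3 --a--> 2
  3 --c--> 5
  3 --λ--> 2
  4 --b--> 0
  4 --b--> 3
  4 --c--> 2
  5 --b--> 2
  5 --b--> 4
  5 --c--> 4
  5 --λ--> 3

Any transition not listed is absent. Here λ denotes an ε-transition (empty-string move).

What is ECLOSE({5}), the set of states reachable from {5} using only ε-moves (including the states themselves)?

{2, 3, 5}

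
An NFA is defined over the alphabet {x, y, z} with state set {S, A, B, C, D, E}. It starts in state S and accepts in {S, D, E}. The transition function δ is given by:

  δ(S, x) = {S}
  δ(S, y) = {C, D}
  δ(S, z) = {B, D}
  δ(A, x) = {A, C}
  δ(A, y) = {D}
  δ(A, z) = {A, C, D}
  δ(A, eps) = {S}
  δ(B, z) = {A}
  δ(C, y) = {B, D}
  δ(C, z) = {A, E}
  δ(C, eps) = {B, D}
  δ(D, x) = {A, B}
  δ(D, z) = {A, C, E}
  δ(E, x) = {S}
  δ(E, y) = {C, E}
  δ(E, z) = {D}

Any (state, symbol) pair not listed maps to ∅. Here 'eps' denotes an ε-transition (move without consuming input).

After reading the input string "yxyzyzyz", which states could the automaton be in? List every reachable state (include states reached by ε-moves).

{S, A, B, C, D, E}

Start in {S}.
Read 'y': {S} → {B, C, D}.
Read 'x': {B, C, D} → {S, A, B}.
Read 'y': {S, A, B} → {B, C, D}.
Read 'z': {B, C, D} → {S, A, B, C, D, E}.
Read 'y': {S, A, B, C, D, E} → {B, C, D, E}.
Read 'z': {B, C, D, E} → {S, A, B, C, D, E}.
Read 'y': {S, A, B, C, D, E} → {B, C, D, E}.
Read 'z': {B, C, D, E} → {S, A, B, C, D, E}.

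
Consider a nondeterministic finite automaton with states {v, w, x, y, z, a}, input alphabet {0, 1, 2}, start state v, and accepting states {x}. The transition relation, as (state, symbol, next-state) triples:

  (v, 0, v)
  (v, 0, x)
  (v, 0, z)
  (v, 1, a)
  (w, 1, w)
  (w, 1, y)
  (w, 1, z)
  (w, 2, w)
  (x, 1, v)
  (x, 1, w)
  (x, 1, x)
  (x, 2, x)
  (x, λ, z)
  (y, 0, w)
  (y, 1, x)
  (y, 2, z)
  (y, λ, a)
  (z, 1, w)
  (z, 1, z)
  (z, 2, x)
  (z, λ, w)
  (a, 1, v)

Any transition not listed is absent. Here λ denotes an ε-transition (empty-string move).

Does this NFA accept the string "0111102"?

Start in {v}.
Read '0': v→{v, x, z}; union {v, x, z}; ε-closure = {v, w, x, z}.
Read '1': v→{a}, w→{w, y, z}, x→{v, w, x}, z→{w, z}; now {v, w, x, y, z, a}.
Read '1': v→{a}, w→{w, y, z}, x→{v, w, x}, y→{x}, z→{w, z}, a→{v}; now {v, w, x, y, z, a}.
Read '1': v→{a}, w→{w, y, z}, x→{v, w, x}, y→{x}, z→{w, z}, a→{v}; now {v, w, x, y, z, a}.
Read '1': v→{a}, w→{w, y, z}, x→{v, w, x}, y→{x}, z→{w, z}, a→{v}; now {v, w, x, y, z, a}.
Read '0': v→{v, x, z}, w→∅, x→∅, y→{w}, z→∅, a→∅; now {v, w, x, z}.
Read '2': v→∅, w→{w}, x→{x}, z→{x}; union {w, x}; ε-closure = {w, x, z}.
The final set {w, x, z} contains the accepting state x.

Yes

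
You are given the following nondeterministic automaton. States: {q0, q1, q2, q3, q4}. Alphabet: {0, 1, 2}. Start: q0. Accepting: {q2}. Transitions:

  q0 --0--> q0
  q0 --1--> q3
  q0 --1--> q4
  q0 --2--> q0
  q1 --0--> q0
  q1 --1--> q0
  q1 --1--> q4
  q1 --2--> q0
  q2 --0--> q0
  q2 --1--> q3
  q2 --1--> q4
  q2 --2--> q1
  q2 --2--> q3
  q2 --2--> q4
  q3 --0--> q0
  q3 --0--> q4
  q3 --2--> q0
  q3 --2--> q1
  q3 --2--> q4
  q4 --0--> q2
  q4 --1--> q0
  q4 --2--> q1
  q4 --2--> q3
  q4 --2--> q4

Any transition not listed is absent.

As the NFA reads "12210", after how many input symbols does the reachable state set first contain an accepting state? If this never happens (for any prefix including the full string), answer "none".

Start in {q0}.
Read '1': {q0} → {q3, q4}.
Read '2': {q3, q4} → {q0, q1, q3, q4}.
Read '2': {q0, q1, q3, q4} → {q0, q1, q3, q4}.
Read '1': {q0, q1, q3, q4} → {q0, q3, q4}.
Read '0': {q0, q3, q4} → {q0, q2, q4}.
None of the earlier sets intersect F, but {q0, q2, q4} does.

5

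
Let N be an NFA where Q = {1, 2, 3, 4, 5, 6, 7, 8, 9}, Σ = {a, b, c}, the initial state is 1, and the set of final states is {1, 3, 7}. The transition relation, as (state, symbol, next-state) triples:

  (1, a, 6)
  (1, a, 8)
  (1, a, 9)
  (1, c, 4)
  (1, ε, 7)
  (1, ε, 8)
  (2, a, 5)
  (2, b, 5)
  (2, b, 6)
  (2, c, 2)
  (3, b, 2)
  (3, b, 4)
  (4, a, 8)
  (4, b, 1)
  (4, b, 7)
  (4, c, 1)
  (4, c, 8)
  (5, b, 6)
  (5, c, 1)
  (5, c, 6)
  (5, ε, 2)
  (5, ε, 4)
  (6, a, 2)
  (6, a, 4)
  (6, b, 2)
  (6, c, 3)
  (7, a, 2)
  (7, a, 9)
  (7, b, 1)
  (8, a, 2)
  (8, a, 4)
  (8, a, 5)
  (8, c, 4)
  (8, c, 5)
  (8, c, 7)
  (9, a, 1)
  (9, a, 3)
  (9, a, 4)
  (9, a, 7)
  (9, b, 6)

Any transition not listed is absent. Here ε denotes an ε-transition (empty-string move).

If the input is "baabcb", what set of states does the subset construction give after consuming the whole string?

Start: ε-closure({1}) = {1, 7, 8}.
Read 'b': {1, 7, 8} → {1, 7, 8}.
Read 'a': {1, 7, 8} → {2, 4, 5, 6, 8, 9}.
Read 'a': {2, 4, 5, 6, 8, 9} → {1, 2, 3, 4, 5, 7, 8}.
Read 'b': {1, 2, 3, 4, 5, 7, 8} → {1, 2, 4, 5, 6, 7, 8}.
Read 'c': {1, 2, 4, 5, 6, 7, 8} → {1, 2, 3, 4, 5, 6, 7, 8}.
Read 'b': {1, 2, 3, 4, 5, 6, 7, 8} → {1, 2, 4, 5, 6, 7, 8}.

{1, 2, 4, 5, 6, 7, 8}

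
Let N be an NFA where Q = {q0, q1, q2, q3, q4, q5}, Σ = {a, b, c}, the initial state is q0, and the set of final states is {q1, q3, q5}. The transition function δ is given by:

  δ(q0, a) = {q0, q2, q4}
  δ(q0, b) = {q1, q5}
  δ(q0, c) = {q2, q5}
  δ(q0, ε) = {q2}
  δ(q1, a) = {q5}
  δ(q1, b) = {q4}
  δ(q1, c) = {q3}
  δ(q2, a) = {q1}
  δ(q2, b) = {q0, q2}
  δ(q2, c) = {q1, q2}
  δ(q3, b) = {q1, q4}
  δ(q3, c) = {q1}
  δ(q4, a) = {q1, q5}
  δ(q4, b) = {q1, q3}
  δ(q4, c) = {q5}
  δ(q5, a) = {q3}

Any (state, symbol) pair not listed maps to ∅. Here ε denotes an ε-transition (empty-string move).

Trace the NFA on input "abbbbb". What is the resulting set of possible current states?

{q0, q1, q2, q3, q4, q5}

Start: ε-closure({q0}) = {q0, q2}.
Read 'a': {q0, q2} → {q0, q1, q2, q4}.
Read 'b': {q0, q1, q2, q4} → {q0, q1, q2, q3, q4, q5}.
Read 'b': {q0, q1, q2, q3, q4, q5} → {q0, q1, q2, q3, q4, q5}.
Read 'b': {q0, q1, q2, q3, q4, q5} → {q0, q1, q2, q3, q4, q5}.
Read 'b': {q0, q1, q2, q3, q4, q5} → {q0, q1, q2, q3, q4, q5}.
Read 'b': {q0, q1, q2, q3, q4, q5} → {q0, q1, q2, q3, q4, q5}.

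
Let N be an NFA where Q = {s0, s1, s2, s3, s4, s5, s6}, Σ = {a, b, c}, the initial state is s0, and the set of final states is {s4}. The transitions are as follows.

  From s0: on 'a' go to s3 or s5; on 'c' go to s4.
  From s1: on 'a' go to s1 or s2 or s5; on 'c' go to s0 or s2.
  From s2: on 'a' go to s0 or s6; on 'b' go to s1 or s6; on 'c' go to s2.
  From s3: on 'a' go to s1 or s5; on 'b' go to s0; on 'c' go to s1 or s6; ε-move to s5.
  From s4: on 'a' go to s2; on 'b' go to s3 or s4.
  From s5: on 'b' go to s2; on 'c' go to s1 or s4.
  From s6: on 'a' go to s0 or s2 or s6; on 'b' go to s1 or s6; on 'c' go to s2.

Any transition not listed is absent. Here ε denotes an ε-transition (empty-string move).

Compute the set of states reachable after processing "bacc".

Start in {s0}.
Read 'b': {s0} → ∅.
The set is empty and remains empty for the remaining 3 symbols.

∅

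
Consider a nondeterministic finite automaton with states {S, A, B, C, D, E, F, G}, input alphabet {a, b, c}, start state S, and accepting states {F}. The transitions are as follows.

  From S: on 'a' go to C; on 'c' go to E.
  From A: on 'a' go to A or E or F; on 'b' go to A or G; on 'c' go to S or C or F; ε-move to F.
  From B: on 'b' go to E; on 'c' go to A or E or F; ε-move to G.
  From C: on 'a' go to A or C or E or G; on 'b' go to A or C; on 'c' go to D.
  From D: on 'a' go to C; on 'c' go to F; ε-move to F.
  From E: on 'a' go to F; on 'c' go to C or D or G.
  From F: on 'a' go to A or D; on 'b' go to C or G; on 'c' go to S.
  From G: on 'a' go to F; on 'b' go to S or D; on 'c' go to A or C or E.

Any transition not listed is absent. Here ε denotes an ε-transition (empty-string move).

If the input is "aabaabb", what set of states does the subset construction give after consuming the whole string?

{S, A, C, D, F, G}

Start in {S}.
Read 'a': S→{C}; now {C}.
Read 'a': C→{A, C, E, G}; union {A, C, E, G}; ε-closure = {A, C, E, F, G}.
Read 'b': A→{A, G}, C→{A, C}, E→∅, F→{C, G}, G→{S, D}; union {S, A, C, D, G}; ε-closure = {S, A, C, D, F, G}.
Read 'a': S→{C}, A→{A, E, F}, C→{A, C, E, G}, D→{C}, F→{A, D}, G→{F}; now {A, C, D, E, F, G}.
Read 'a': A→{A, E, F}, C→{A, C, E, G}, D→{C}, E→{F}, F→{A, D}, G→{F}; now {A, C, D, E, F, G}.
Read 'b': A→{A, G}, C→{A, C}, D→∅, E→∅, F→{C, G}, G→{S, D}; union {S, A, C, D, G}; ε-closure = {S, A, C, D, F, G}.
Read 'b': S→∅, A→{A, G}, C→{A, C}, D→∅, F→{C, G}, G→{S, D}; union {S, A, C, D, G}; ε-closure = {S, A, C, D, F, G}.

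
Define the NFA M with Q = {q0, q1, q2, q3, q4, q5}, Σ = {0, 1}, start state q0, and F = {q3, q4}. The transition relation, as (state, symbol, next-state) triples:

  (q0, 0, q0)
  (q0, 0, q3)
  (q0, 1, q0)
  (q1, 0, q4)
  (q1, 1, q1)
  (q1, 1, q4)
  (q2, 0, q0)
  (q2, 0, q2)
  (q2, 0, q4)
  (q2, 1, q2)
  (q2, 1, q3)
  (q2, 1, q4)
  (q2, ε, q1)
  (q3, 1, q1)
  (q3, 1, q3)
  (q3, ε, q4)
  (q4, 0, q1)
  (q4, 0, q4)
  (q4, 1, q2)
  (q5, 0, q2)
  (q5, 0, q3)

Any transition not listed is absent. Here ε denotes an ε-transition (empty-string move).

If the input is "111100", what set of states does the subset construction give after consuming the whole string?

{q0, q1, q3, q4}

Start in {q0}.
Read '1': q0→{q0}; now {q0}.
Read '1': q0→{q0}; now {q0}.
Read '1': q0→{q0}; now {q0}.
Read '1': q0→{q0}; now {q0}.
Read '0': q0→{q0, q3}; union {q0, q3}; ε-closure = {q0, q3, q4}.
Read '0': q0→{q0, q3}, q3→∅, q4→{q1, q4}; now {q0, q1, q3, q4}.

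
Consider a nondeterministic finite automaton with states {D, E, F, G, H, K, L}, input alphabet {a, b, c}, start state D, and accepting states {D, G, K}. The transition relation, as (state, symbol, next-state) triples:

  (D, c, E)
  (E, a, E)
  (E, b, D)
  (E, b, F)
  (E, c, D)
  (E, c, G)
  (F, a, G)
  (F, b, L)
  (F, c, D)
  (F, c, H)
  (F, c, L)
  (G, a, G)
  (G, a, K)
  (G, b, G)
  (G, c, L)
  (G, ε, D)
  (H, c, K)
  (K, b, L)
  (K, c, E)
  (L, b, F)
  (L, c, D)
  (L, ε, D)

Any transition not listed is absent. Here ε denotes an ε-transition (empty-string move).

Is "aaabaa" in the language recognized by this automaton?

Start in {D}.
Read 'a': D→∅; now ∅.
The set is empty and remains empty for the remaining 5 symbols.
The final set ∅ contains no accepting state.

No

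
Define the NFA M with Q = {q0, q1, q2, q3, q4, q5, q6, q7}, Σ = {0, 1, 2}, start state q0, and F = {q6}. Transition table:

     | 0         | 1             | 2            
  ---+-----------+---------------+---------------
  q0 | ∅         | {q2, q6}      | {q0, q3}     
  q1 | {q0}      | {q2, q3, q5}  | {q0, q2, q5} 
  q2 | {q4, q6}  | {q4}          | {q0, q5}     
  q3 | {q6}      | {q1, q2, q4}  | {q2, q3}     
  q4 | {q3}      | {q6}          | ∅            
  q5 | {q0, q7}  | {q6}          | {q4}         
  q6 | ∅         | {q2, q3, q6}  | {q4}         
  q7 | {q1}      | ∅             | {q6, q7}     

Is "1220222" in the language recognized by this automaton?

Start in {q0}.
Read '1': q0→{q2, q6}; now {q2, q6}.
Read '2': q2→{q0, q5}, q6→{q4}; now {q0, q4, q5}.
Read '2': q0→{q0, q3}, q4→∅, q5→{q4}; now {q0, q3, q4}.
Read '0': q0→∅, q3→{q6}, q4→{q3}; now {q3, q6}.
Read '2': q3→{q2, q3}, q6→{q4}; now {q2, q3, q4}.
Read '2': q2→{q0, q5}, q3→{q2, q3}, q4→∅; now {q0, q2, q3, q5}.
Read '2': q0→{q0, q3}, q2→{q0, q5}, q3→{q2, q3}, q5→{q4}; now {q0, q2, q3, q4, q5}.
The final set {q0, q2, q3, q4, q5} contains no accepting state.

No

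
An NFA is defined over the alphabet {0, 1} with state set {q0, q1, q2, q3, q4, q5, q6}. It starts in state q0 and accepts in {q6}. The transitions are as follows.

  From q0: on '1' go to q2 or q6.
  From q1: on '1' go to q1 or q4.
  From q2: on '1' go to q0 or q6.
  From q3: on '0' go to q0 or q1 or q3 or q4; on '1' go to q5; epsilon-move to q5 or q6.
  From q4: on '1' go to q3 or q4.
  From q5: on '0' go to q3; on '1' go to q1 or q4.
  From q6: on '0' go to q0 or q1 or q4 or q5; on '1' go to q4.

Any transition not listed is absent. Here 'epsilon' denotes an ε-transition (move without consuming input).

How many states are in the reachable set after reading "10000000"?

Start in {q0}.
Read '1': q0→{q2, q6}; now {q2, q6}.
Read '0': q2→∅, q6→{q0, q1, q4, q5}; now {q0, q1, q4, q5}.
Read '0': q0→∅, q1→∅, q4→∅, q5→{q3}; union {q3}; ε-closure = {q3, q5, q6}.
Read '0': q3→{q0, q1, q3, q4}, q5→{q3}, q6→{q0, q1, q4, q5}; union {q0, q1, q3, q4, q5}; ε-closure = {q0, q1, q3, q4, q5, q6}.
Read '0': q0→∅, q1→∅, q3→{q0, q1, q3, q4}, q4→∅, q5→{q3}, q6→{q0, q1, q4, q5}; union {q0, q1, q3, q4, q5}; ε-closure = {q0, q1, q3, q4, q5, q6}.
Read '0': q0→∅, q1→∅, q3→{q0, q1, q3, q4}, q4→∅, q5→{q3}, q6→{q0, q1, q4, q5}; union {q0, q1, q3, q4, q5}; ε-closure = {q0, q1, q3, q4, q5, q6}.
Read '0': q0→∅, q1→∅, q3→{q0, q1, q3, q4}, q4→∅, q5→{q3}, q6→{q0, q1, q4, q5}; union {q0, q1, q3, q4, q5}; ε-closure = {q0, q1, q3, q4, q5, q6}.
Read '0': q0→∅, q1→∅, q3→{q0, q1, q3, q4}, q4→∅, q5→{q3}, q6→{q0, q1, q4, q5}; union {q0, q1, q3, q4, q5}; ε-closure = {q0, q1, q3, q4, q5, q6}.
That set has 6 states.

6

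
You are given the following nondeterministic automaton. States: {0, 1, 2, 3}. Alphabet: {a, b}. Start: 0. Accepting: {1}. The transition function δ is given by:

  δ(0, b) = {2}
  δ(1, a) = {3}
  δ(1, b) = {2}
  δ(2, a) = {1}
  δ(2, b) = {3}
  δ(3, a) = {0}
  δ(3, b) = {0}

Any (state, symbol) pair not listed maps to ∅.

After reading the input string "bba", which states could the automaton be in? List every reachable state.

Start in {0}.
Read 'b': {0} → {2}.
Read 'b': {2} → {3}.
Read 'a': {3} → {0}.

{0}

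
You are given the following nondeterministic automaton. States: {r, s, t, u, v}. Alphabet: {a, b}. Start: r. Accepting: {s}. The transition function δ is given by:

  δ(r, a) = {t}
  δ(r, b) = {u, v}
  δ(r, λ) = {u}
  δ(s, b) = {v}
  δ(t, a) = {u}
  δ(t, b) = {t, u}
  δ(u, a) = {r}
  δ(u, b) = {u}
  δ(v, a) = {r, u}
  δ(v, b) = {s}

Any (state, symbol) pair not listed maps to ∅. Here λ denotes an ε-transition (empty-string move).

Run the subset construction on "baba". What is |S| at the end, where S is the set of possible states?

2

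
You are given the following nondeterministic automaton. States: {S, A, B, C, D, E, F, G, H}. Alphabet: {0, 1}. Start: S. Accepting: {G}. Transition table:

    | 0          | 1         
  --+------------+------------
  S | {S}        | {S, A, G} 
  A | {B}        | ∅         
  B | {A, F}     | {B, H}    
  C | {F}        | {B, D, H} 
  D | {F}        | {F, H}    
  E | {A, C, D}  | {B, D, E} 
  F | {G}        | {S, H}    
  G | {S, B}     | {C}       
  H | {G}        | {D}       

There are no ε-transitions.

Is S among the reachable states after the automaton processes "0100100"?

Start in {S}.
Read '0': {S} → {S}.
Read '1': {S} → {S, A, G}.
Read '0': {S, A, G} → {S, B}.
Read '0': {S, B} → {S, A, F}.
Read '1': {S, A, F} → {S, A, G, H}.
Read '0': {S, A, G, H} → {S, B, G}.
Read '0': {S, B, G} → {S, A, B, F}.
State S is in {S, A, B, F}.

Yes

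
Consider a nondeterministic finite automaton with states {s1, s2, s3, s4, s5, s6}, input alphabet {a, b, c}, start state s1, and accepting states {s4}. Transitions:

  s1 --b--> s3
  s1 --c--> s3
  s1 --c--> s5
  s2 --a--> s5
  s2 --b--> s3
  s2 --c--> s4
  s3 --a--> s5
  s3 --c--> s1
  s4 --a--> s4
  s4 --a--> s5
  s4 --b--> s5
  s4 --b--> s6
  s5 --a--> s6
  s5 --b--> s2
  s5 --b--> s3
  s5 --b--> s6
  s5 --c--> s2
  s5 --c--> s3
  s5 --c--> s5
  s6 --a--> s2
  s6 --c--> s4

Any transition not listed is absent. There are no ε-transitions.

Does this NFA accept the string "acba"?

Start in {s1}.
Read 'a': s1→∅; now ∅.
The set is empty and remains empty for the remaining 3 symbols.
The final set ∅ contains no accepting state.

No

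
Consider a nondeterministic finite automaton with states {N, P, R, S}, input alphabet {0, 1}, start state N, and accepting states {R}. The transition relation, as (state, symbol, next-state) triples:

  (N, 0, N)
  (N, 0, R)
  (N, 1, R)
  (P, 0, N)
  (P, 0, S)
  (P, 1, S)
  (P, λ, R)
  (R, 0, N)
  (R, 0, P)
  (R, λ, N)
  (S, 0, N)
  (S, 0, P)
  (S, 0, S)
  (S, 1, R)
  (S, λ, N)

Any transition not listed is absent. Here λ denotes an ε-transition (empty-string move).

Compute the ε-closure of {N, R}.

Begin with {N, R}.
No ε-moves leave this set, so the closure equals the set itself.

{N, R}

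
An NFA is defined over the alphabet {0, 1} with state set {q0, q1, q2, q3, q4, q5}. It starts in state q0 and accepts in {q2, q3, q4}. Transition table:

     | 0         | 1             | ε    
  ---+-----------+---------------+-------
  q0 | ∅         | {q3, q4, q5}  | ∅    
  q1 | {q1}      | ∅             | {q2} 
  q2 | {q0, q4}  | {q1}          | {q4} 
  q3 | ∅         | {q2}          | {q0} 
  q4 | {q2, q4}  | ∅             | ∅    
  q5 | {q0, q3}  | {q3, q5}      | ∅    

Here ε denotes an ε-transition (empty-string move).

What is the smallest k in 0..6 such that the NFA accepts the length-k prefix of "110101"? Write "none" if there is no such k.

Start in {q0}.
Read '1': q0→{q3, q4, q5}; union {q3, q4, q5}; ε-closure = {q0, q3, q4, q5}.
None of the earlier sets intersect F, but {q0, q3, q4, q5} does.

1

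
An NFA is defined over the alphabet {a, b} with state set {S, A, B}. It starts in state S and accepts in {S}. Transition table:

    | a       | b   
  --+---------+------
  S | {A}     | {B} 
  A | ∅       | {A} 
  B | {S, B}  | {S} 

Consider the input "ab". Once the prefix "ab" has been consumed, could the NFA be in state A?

Start in {S}.
Read 'a': {S} → {A}.
Read 'b': {A} → {A}.
State A is in {A}.

Yes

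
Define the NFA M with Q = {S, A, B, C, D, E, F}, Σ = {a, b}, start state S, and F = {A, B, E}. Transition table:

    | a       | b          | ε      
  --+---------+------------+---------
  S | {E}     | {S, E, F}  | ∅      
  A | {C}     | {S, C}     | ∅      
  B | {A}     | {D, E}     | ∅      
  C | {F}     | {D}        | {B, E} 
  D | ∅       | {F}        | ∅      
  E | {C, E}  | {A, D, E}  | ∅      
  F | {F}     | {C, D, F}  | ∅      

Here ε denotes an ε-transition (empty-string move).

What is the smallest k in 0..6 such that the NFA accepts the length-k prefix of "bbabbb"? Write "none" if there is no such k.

Start in {S}.
Read 'b': {S} → {S, E, F}.
None of the earlier sets intersect F, but {S, E, F} does.

1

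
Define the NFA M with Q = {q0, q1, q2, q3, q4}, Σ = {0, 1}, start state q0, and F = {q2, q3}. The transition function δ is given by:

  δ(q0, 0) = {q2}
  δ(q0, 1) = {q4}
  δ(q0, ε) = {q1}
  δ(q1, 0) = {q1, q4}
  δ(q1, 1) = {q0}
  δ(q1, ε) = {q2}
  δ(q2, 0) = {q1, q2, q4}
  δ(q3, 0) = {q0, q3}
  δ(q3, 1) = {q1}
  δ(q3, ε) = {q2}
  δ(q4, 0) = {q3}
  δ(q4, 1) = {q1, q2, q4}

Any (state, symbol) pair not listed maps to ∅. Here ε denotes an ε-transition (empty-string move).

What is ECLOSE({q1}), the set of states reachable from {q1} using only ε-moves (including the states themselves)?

{q1, q2}

Begin with {q1}.
ε-move q1 → q2; add q2.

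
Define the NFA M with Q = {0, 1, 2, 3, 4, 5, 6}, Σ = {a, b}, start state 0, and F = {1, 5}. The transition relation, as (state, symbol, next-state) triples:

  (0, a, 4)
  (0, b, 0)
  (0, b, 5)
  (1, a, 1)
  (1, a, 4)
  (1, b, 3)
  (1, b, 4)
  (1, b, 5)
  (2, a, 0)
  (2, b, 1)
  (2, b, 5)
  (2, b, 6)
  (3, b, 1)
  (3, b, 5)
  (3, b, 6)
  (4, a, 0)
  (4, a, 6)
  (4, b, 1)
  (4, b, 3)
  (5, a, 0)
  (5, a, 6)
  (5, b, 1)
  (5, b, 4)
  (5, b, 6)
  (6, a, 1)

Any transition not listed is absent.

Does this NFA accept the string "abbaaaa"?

Start in {0}.
Read 'a': 0→{4}; now {4}.
Read 'b': 4→{1, 3}; now {1, 3}.
Read 'b': 1→{3, 4, 5}, 3→{1, 5, 6}; now {1, 3, 4, 5, 6}.
Read 'a': 1→{1, 4}, 3→∅, 4→{0, 6}, 5→{0, 6}, 6→{1}; now {0, 1, 4, 6}.
Read 'a': 0→{4}, 1→{1, 4}, 4→{0, 6}, 6→{1}; now {0, 1, 4, 6}.
Read 'a': 0→{4}, 1→{1, 4}, 4→{0, 6}, 6→{1}; now {0, 1, 4, 6}.
Read 'a': 0→{4}, 1→{1, 4}, 4→{0, 6}, 6→{1}; now {0, 1, 4, 6}.
The final set {0, 1, 4, 6} contains the accepting state 1.

Yes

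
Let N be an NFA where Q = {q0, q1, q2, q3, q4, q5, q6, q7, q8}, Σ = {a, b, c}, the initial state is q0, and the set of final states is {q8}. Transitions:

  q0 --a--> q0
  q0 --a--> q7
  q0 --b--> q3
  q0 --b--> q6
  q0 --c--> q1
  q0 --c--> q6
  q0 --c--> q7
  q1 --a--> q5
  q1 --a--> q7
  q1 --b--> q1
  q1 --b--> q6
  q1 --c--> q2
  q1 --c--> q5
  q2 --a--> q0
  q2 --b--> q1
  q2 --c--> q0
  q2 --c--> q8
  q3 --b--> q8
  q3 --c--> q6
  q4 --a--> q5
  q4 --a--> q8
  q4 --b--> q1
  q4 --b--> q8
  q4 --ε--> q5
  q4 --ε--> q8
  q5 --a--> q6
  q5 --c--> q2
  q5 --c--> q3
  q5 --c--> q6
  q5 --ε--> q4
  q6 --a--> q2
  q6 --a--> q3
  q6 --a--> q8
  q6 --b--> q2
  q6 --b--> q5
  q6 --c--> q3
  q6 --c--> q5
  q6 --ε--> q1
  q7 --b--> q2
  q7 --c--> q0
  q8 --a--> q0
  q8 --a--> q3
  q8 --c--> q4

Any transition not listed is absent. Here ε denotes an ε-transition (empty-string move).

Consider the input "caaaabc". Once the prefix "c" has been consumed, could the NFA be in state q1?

Start in {q0}.
Read 'c': q0→{q1, q6, q7}; now {q1, q6, q7}.
State q1 is in {q1, q6, q7}.

Yes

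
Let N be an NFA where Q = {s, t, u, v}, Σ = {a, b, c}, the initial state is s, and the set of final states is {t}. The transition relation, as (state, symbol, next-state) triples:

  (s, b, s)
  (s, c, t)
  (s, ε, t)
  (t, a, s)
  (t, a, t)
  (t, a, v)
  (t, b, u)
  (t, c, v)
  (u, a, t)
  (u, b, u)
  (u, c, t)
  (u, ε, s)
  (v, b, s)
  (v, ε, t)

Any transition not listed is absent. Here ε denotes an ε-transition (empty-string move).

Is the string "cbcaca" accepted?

Start: ε-closure({s}) = {s, t}.
Read 'c': s→{t}, t→{v}; now {t, v}.
Read 'b': t→{u}, v→{s}; union {s, u}; ε-closure = {s, t, u}.
Read 'c': s→{t}, t→{v}, u→{t}; now {t, v}.
Read 'a': t→{s, t, v}, v→∅; now {s, t, v}.
Read 'c': s→{t}, t→{v}, v→∅; now {t, v}.
Read 'a': t→{s, t, v}, v→∅; now {s, t, v}.
The final set {s, t, v} contains the accepting state t.

Yes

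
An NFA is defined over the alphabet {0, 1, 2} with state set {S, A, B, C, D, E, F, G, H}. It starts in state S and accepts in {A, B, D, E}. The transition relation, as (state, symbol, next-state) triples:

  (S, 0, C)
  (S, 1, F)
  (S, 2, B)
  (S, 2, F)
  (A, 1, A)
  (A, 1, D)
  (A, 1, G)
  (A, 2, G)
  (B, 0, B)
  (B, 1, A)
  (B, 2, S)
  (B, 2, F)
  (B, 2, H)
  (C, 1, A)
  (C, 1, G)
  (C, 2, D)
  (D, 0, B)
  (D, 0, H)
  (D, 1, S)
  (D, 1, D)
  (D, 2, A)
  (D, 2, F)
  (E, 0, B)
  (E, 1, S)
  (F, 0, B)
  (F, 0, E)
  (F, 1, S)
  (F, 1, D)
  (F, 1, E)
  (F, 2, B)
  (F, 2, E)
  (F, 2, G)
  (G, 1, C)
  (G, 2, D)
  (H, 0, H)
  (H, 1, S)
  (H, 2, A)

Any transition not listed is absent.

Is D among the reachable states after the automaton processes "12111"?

Yes

Start in {S}.
Read '1': S→{F}; now {F}.
Read '2': F→{B, E, G}; now {B, E, G}.
Read '1': B→{A}, E→{S}, G→{C}; now {S, A, C}.
Read '1': S→{F}, A→{A, D, G}, C→{A, G}; now {A, D, F, G}.
Read '1': A→{A, D, G}, D→{S, D}, F→{S, D, E}, G→{C}; now {S, A, C, D, E, G}.
State D is in {S, A, C, D, E, G}.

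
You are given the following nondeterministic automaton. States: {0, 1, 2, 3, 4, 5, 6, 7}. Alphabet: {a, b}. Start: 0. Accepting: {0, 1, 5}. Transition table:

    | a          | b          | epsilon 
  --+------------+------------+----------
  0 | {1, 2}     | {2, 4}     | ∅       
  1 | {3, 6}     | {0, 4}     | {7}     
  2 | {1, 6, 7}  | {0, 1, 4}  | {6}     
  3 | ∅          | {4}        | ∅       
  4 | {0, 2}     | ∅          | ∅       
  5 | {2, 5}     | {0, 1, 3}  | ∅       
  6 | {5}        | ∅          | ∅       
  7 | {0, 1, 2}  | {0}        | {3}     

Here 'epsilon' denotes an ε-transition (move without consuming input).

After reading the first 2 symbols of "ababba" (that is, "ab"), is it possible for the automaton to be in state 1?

Start in {0}.
Read 'a': {0} → {1, 2, 3, 6, 7}.
Read 'b': {1, 2, 3, 6, 7} → {0, 1, 3, 4, 7}.
State 1 is in {0, 1, 3, 4, 7}.

Yes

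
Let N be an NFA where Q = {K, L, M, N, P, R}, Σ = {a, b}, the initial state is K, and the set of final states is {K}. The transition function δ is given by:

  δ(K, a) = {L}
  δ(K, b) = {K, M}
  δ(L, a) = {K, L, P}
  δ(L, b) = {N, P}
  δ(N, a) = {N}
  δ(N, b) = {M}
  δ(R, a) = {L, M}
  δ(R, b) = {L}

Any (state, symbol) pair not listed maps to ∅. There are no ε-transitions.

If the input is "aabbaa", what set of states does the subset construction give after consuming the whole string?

Start in {K}.
Read 'a': K→{L}; now {L}.
Read 'a': L→{K, L, P}; now {K, L, P}.
Read 'b': K→{K, M}, L→{N, P}, P→∅; now {K, M, N, P}.
Read 'b': K→{K, M}, M→∅, N→{M}, P→∅; now {K, M}.
Read 'a': K→{L}, M→∅; now {L}.
Read 'a': L→{K, L, P}; now {K, L, P}.

{K, L, P}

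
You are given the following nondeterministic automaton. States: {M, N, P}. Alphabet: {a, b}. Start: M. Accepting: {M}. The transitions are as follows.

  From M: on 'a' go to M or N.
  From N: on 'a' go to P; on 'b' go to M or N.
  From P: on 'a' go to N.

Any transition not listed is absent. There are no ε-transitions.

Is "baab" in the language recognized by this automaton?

No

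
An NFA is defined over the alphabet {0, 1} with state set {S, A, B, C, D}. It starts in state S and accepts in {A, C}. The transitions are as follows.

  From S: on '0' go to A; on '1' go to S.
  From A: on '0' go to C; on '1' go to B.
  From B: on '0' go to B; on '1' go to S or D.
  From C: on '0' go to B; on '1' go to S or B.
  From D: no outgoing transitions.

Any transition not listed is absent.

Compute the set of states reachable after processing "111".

Start in {S}.
Read '1': S→{S}; now {S}.
Read '1': S→{S}; now {S}.
Read '1': S→{S}; now {S}.

{S}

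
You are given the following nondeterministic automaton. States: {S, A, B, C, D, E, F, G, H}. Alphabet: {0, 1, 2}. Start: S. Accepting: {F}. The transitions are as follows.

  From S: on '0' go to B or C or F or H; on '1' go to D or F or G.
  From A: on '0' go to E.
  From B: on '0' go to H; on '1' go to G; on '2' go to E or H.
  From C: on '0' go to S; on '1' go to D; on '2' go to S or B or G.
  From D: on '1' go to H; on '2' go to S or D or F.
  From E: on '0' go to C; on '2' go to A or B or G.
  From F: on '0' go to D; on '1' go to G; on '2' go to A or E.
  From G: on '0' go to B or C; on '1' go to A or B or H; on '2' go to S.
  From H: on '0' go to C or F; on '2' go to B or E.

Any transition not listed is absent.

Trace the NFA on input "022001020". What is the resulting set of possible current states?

Start in {S}.
Read '0': S→{B, C, F, H}; now {B, C, F, H}.
Read '2': B→{E, H}, C→{S, B, G}, F→{A, E}, H→{B, E}; now {S, A, B, E, G, H}.
Read '2': S→∅, A→∅, B→{E, H}, E→{A, B, G}, G→{S}, H→{B, E}; now {S, A, B, E, G, H}.
Read '0': S→{B, C, F, H}, A→{E}, B→{H}, E→{C}, G→{B, C}, H→{C, F}; now {B, C, E, F, H}.
Read '0': B→{H}, C→{S}, E→{C}, F→{D}, H→{C, F}; now {S, C, D, F, H}.
Read '1': S→{D, F, G}, C→{D}, D→{H}, F→{G}, H→∅; now {D, F, G, H}.
Read '0': D→∅, F→{D}, G→{B, C}, H→{C, F}; now {B, C, D, F}.
Read '2': B→{E, H}, C→{S, B, G}, D→{S, D, F}, F→{A, E}; now {S, A, B, D, E, F, G, H}.
Read '0': S→{B, C, F, H}, A→{E}, B→{H}, D→∅, E→{C}, F→{D}, G→{B, C}, H→{C, F}; now {B, C, D, E, F, H}.

{B, C, D, E, F, H}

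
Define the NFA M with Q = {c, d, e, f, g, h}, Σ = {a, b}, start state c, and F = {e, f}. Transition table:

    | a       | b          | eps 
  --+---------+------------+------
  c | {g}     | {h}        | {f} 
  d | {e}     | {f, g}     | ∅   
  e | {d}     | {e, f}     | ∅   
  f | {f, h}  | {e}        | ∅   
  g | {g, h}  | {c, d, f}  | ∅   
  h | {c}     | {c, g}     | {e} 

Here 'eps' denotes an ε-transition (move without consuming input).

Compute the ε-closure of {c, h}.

Begin with {c, h}.
ε-move c → f; add f.
ε-move h → e; add e.

{c, e, f, h}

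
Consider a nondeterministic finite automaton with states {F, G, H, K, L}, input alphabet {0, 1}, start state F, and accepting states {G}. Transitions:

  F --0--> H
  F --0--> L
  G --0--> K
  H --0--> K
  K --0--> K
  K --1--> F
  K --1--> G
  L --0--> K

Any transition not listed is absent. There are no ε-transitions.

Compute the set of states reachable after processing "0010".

{H, K, L}

Start in {F}.
Read '0': {F} → {H, L}.
Read '0': {H, L} → {K}.
Read '1': {K} → {F, G}.
Read '0': {F, G} → {H, K, L}.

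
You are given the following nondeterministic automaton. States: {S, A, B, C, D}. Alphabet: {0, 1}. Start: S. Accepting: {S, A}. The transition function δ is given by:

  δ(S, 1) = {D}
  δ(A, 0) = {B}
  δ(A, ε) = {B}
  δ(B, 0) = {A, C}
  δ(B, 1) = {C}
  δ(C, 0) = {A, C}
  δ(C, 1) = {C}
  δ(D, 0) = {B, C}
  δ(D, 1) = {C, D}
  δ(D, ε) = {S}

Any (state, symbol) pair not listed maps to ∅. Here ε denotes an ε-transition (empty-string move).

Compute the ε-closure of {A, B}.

{A, B}

Begin with {A, B}.
No ε-moves leave this set, so the closure equals the set itself.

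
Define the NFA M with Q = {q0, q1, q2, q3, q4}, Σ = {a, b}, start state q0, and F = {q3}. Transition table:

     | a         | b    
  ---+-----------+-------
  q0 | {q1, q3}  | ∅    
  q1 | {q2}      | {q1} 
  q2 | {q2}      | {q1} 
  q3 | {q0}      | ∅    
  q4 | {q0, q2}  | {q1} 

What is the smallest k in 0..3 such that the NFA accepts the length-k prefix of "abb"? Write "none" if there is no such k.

1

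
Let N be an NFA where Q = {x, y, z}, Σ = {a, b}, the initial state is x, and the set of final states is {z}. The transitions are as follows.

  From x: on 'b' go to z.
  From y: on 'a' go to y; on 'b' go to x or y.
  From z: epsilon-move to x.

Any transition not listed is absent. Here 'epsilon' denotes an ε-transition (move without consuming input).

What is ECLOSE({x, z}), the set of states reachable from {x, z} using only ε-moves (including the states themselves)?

{x, z}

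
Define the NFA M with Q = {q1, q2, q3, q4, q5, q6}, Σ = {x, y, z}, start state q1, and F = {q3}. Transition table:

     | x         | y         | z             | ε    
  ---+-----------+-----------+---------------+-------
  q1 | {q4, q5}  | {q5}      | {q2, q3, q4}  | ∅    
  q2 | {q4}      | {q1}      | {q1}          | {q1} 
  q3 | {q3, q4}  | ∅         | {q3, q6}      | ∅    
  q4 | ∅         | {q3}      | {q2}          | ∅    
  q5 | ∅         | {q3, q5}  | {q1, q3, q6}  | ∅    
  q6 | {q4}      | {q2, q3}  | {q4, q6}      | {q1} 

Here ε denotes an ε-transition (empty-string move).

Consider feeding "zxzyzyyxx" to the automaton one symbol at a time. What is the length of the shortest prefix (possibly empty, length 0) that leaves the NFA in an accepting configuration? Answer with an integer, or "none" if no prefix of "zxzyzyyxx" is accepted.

Start in {q1}.
Read 'z': q1→{q2, q3, q4}; union {q2, q3, q4}; ε-closure = {q1, q2, q3, q4}.
None of the earlier sets intersect F, but {q1, q2, q3, q4} does.

1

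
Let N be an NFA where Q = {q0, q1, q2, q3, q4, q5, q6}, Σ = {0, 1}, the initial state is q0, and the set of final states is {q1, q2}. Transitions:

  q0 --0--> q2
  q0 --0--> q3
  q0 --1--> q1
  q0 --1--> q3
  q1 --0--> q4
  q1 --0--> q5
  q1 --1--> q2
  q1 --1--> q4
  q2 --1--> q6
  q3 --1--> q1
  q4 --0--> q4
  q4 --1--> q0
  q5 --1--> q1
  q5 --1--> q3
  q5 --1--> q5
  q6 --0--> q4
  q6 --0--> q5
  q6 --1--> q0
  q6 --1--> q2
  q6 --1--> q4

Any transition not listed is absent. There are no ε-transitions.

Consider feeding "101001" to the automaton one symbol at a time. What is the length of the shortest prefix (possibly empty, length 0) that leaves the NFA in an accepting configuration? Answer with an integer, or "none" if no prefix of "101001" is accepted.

Start in {q0}.
Read '1': {q0} → {q1, q3}.
None of the earlier sets intersect F, but {q1, q3} does.

1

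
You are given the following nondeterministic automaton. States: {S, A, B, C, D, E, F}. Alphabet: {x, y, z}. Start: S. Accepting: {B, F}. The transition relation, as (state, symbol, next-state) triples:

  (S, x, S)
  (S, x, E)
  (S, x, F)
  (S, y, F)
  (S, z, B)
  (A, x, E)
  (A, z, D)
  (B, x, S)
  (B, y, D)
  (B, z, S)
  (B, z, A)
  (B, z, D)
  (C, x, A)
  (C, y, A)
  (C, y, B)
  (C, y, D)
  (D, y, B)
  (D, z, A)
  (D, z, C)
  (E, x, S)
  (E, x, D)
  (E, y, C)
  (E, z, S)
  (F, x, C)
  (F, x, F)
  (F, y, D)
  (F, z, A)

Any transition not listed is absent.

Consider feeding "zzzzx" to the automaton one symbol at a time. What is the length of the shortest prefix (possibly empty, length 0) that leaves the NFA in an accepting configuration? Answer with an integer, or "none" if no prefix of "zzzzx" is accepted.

1

Start in {S}.
Read 'z': S→{B}; now {B}.
None of the earlier sets intersect F, but {B} does.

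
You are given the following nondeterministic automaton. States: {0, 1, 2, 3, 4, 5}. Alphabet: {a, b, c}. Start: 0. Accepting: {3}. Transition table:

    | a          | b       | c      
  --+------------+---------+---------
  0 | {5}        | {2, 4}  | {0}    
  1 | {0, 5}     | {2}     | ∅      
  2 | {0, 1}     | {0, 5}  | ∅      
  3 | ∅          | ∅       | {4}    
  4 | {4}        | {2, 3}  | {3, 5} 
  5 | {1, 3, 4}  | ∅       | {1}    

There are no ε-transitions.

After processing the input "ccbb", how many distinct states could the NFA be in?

4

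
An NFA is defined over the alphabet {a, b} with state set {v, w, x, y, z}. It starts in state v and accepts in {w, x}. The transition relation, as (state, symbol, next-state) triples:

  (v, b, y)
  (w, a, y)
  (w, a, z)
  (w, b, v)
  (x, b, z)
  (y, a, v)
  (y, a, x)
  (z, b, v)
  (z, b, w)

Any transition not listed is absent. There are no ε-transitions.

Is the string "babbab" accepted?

Yes

Start in {v}.
Read 'b': {v} → {y}.
Read 'a': {y} → {v, x}.
Read 'b': {v, x} → {y, z}.
Read 'b': {y, z} → {v, w}.
Read 'a': {v, w} → {y, z}.
Read 'b': {y, z} → {v, w}.
The final set {v, w} contains the accepting state w.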